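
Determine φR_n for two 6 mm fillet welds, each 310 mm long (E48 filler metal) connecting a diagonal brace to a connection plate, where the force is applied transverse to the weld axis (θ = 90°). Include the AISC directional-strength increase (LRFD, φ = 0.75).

E48XX → F_EXX = 480 MPa.
t_e = 0.707 × 6 = 4.242 mm; A_we = 4.242 × 620 = 2630 mm².
Directional factor: 1.0 + 0.5 sin^1.5(90°) = 1.5.
F_nw = 0.6 × 480 × 1.5 = 432 MPa.
φR_n = 0.75 × 432 × 2630 × 10⁻³ = 852.1 kN.

φR_n ≈ 852 kN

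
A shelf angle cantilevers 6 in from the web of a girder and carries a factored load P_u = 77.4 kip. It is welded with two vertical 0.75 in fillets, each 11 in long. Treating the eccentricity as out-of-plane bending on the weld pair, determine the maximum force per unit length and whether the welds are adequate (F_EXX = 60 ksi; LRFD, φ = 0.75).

L_w = 2 × 11 = 22 in; section modulus (unit throat) S = 2 × L²/6 = 40.33 in².
Direct shear f_v = P/L_w = 77.4/22 = 3.518 kip/in.
Moment M = P × e = 77.4 × 6 = 464.4 kip·in; bending f_b = M/S = 11.51 kip/in.
f_max = √(f_v² + f_b²) = √(3.518² + 11.51²) = 12.04 kip/in.
φr_n = 0.75 × 0.6 × 60 × (0.707 × 0.75) = 14.32 kip/in → adequate.

f_max ≈ 12 kip/in; adequate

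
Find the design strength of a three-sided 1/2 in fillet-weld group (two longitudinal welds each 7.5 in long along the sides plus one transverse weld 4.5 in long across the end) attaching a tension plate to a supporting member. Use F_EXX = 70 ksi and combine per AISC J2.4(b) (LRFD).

φR_n ≈ 217 kips

t_e = 0.707 × 0.5 = 0.3535 in.
R_nwl = 0.6 × 70 × 0.3535 × 15 = 222.7 kips (longitudinal, 2 welds).
R_nwt = 0.6 × 70 × 0.3535 × 4.5 = 66.81 kips (transverse, base value).
(i) R_nwl + R_nwt = 289.5 kips; (ii) 0.85 R_nwl + 1.5 R_nwt = 289.5 kips.
R_n = max = 289.5 kips [governs: (ii)]; φR_n = 217.1 kips.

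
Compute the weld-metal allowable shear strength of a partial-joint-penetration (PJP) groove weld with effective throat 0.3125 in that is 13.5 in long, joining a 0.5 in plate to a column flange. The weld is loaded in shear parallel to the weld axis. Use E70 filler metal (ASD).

E70XX → F_EXX = 70 ksi.
Effective throat (given) t_e = 0.3125 in.
A_we = 0.3125 × 13.5 = 4.219 in².
F_nw = 0.6 F_EXX = 42 ksi.
R_n/Ω = (42 × 4.219) / 2.0 = 88.59 kips.

R_n/Ω ≈ 88.6 kips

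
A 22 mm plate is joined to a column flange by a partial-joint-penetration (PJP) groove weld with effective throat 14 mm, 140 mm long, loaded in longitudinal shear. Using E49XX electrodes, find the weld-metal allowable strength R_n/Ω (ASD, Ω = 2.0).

E49XX → F_EXX = 490 MPa.
Effective throat (given) t_e = 14 mm.
A_we = 14 × 140 = 1960 mm².
F_nw = 0.6 F_EXX = 294 MPa.
R_n/Ω = (294 × 1960) / 2.0 × 10⁻³ = 288.1 kN.

R_n/Ω ≈ 288 kN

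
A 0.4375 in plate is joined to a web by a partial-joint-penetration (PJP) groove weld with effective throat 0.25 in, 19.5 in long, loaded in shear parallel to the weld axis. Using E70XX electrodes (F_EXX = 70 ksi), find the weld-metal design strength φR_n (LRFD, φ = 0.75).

φR_n ≈ 154 kips

Effective throat (given) t_e = 0.25 in.
A_we = 0.25 × 19.5 = 4.875 in².
F_nw = 0.6 F_EXX = 42 ksi.
φR_n = 0.75 × 42 × 4.875 = 153.6 kips.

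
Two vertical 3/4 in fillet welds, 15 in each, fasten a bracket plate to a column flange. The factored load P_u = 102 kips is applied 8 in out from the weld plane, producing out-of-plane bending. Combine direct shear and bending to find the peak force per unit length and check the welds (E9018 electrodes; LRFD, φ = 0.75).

f_max ≈ 11.4 kip/in; adequate

E90XX → F_EXX = 90 ksi.
L_w = 2 × 15 = 30 in; section modulus (unit throat) S = 2 × L²/6 = 75 in².
Direct shear f_v = P/L_w = 102/30 = 3.4 kip/in.
Moment M = P × e = 102 × 8 = 816 kip·in; bending f_b = M/S = 10.88 kip/in.
f_max = √(f_v² + f_b²) = √(3.4² + 10.88²) = 11.4 kip/in.
φr_n = 0.75 × 0.6 × 90 × (0.707 × 0.75) = 21.48 kip/in → adequate.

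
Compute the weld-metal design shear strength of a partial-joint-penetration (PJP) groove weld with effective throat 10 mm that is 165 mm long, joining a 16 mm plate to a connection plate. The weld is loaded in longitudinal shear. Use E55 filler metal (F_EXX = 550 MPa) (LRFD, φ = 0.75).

Effective throat (given) t_e = 10 mm.
A_we = 10 × 165 = 1650 mm².
F_nw = 0.6 F_EXX = 330 MPa.
φR_n = 0.75 × 330 × 1650 × 10⁻³ = 408.4 kN.

φR_n ≈ 408 kN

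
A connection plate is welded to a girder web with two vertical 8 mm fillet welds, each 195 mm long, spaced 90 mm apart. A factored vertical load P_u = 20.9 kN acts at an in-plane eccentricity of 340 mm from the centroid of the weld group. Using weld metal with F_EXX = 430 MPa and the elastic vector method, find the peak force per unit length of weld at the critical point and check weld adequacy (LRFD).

f_max ≈ 402 N/mm; adequate

Total weld length L_w = 390 mm. Treat welds as unit-width lines.
Polar moment about centroid: J = 2[d³/12 + d(b/2)²] = 2[195³/12 + 195×45²] = 2026000 mm³.
Direct shear f_v = P/L_w = 20.9×10³ / 390 = 53.59 N/mm (vertical).
Torsion M = P·e = 20.9×10³ × 340 = 7106000 N·mm.
Critical point at (x, y) = (45, 97.5) from centroid. f_tx = M·y/J = 342 N/mm; f_ty = M·x/J = 157.9 N/mm.
Resultant f_max = √[f_tx² + (f_v + f_ty)²] = √[342² + (53.59 + 157.9)²] = 402.1 N/mm.
Capacity per unit length: φr_n = 0.75 × 0.6 × 430 × (0.707 × 8) = 1094 N/mm.
402.1 ≤ 1094 → adequate.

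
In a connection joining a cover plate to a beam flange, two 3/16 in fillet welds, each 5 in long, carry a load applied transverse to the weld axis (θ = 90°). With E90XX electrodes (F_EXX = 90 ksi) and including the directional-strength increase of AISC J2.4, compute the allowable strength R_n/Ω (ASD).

t_e = 0.707 × 0.1875 = 0.1326 in; A_we = 0.1326 × 10 = 1.326 in².
Directional factor: 1.0 + 0.5 sin^1.5(90°) = 1.5.
F_nw = 0.6 × 90 × 1.5 = 81 ksi.
R_n/Ω = (81 × 1.326) / 2.0 = 53.69 kips.

R_n/Ω ≈ 53.7 kips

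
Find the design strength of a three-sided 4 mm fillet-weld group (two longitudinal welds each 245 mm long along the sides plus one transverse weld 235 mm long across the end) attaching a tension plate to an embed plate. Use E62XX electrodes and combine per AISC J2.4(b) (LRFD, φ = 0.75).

φR_n ≈ 607 kN

E62XX → F_EXX = 620 MPa.
t_e = 0.707 × 4 = 2.828 mm.
R_nwl = 0.6 × 620 × 2.828 × 490 × 10⁻³ = 515.5 kN (longitudinal, 2 welds).
R_nwt = 0.6 × 620 × 2.828 × 235 × 10⁻³ = 247.2 kN (transverse, base value).
(i) R_nwl + R_nwt = 762.7 kN; (ii) 0.85 R_nwl + 1.5 R_nwt = 809 kN.
R_n = max = 809 kN [governs: (ii)]; φR_n = 606.8 kN.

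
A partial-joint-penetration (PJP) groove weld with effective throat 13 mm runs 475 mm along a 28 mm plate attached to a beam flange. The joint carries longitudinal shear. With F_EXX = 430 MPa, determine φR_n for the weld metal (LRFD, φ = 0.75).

φR_n ≈ 1190 kN

Effective throat (given) t_e = 13 mm.
A_we = 13 × 475 = 6175 mm².
F_nw = 0.6 F_EXX = 258 MPa.
φR_n = 0.75 × 258 × 6175 × 10⁻³ = 1195 kN.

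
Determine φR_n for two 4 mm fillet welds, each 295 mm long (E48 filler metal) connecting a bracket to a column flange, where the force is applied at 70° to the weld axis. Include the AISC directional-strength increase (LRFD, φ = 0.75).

E48XX → F_EXX = 480 MPa.
t_e = 0.707 × 4 = 2.828 mm; A_we = 2.828 × 590 = 1669 mm².
Directional factor: 1.0 + 0.5 sin^1.5(70°) = 1.455.
F_nw = 0.6 × 480 × 1.455 = 419.2 MPa.
φR_n = 0.75 × 419.2 × 1669 × 10⁻³ = 524.5 kN.

φR_n ≈ 525 kN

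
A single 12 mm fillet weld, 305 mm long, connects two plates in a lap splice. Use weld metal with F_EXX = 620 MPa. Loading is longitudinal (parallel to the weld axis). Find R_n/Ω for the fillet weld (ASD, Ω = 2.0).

R_n/Ω ≈ 481 kN

Effective throat t_e = 0.707 × 12 = 8.484 mm.
Total length L = 305 mm; A_we = 8.484 × 305 = 2588 mm².
F_nw = 0.6 F_EXX = 0.6 × 620 = 372 MPa.
R_n = 372 × 2588 × 10⁻³ = 962.6 kN; R_n/Ω = 962.6/2.0 = 481.3 kN.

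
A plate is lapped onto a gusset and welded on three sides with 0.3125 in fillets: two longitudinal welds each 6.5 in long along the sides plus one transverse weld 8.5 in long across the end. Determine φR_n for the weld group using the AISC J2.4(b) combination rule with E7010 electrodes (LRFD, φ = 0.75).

E70XX → F_EXX = 70 ksi.
t_e = 0.707 × 0.3125 = 0.2209 in.
R_nwl = 0.6 × 70 × 0.2209 × 13 = 120.6 kip (longitudinal, 2 welds).
R_nwt = 0.6 × 70 × 0.2209 × 8.5 = 78.87 kip (transverse, base value).
(i) R_nwl + R_nwt = 199.5 kip; (ii) 0.85 R_nwl + 1.5 R_nwt = 220.8 kip.
R_n = max = 220.8 kip [governs: (ii)]; φR_n = 165.6 kip.

φR_n ≈ 166 kip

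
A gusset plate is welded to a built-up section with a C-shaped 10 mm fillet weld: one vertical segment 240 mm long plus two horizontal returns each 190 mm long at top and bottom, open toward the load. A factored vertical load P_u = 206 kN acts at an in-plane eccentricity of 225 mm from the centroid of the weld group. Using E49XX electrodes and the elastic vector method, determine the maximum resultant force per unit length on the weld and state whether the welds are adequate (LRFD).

E49XX → F_EXX = 490 MPa.
Total weld length L_w = 620 mm. Treat welds as unit-width lines.
Centroid: x̄ = 2×190×95 / 620 = 58.23 mm from the vertical weld.
Polar moment about centroid: J = I_x + I_y = [240³/12 + 2×190×120²] + [240×58.23² + 2(190³/12 + 190×36.77²)] = 9095000 mm³.
Direct shear f_v = P/L_w = 206×10³ / 620 = 332.3 N/mm (vertical).
Torsion M = P·e = 206×10³ × 225 = 46350000 N·mm.
Critical point at (x, y) = (131.8, 120) from centroid. f_tx = M·y/J = 611.6 N/mm; f_ty = M·x/J = 671.6 N/mm.
Resultant f_max = √[f_tx² + (f_v + f_ty)²] = √[611.6² + (332.3 + 671.6)²] = 1175 N/mm.
Capacity per unit length: φr_n = 0.75 × 0.6 × 490 × (0.707 × 10) = 1559 N/mm.
1175 ≤ 1559 → adequate.

f_max ≈ 1180 N/mm; adequate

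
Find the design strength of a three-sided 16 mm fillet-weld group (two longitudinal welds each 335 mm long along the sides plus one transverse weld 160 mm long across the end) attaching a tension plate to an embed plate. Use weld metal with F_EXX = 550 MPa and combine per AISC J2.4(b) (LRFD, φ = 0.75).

t_e = 0.707 × 16 = 11.31 mm.
R_nwl = 0.6 × 550 × 11.31 × 670 × 10⁻³ = 2501 kN (longitudinal, 2 welds).
R_nwt = 0.6 × 550 × 11.31 × 160 × 10⁻³ = 597.3 kN (transverse, base value).
(i) R_nwl + R_nwt = 3098 kN; (ii) 0.85 R_nwl + 1.5 R_nwt = 3022 kN.
R_n = max = 3098 kN [governs: (i)]; φR_n = 2324 kN.

φR_n ≈ 2320 kN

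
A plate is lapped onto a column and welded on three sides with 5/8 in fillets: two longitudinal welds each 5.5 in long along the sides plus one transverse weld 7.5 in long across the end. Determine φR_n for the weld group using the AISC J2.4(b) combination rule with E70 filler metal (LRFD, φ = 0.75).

φR_n ≈ 287 kips

E70XX → F_EXX = 70 ksi.
t_e = 0.707 × 0.625 = 0.4419 in.
R_nwl = 0.6 × 70 × 0.4419 × 11 = 204.1 kips (longitudinal, 2 welds).
R_nwt = 0.6 × 70 × 0.4419 × 7.5 = 139.2 kips (transverse, base value).
(i) R_nwl + R_nwt = 343.3 kips; (ii) 0.85 R_nwl + 1.5 R_nwt = 382.3 kips.
R_n = max = 382.3 kips [governs: (ii)]; φR_n = 286.7 kips.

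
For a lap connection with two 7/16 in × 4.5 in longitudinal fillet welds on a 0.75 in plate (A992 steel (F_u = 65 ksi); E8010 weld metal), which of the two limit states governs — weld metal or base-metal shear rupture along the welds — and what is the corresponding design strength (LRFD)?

E80XX → F_EXX = 80 ksi.
t_e = 0.707 × 0.4375 = 0.3093 in; L = 9 in.
Weld metal: φR_n = 0.75 × 0.6 × 80 × 0.3093 × 9 = 100.2 kips.
Base metal (shear rupture): φR_n = 0.75 × 0.6 × 65 × 0.75 × 9 = 197.4 kips.
Governing: weld metal.

φR_n ≈ 100 kips (weld metal governs)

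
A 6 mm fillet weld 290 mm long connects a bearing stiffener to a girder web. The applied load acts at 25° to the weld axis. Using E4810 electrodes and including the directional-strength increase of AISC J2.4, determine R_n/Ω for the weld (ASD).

R_n/Ω ≈ 201 kN

E48XX → F_EXX = 480 MPa.
t_e = 0.707 × 6 = 4.242 mm; A_we = 4.242 × 290 = 1230 mm².
Directional factor: 1.0 + 0.5 sin^1.5(25°) = 1.137.
F_nw = 0.6 × 480 × 1.137 = 327.6 MPa.
R_n/Ω = (327.6 × 1230) / 2.0 × 10⁻³ = 201.5 kN.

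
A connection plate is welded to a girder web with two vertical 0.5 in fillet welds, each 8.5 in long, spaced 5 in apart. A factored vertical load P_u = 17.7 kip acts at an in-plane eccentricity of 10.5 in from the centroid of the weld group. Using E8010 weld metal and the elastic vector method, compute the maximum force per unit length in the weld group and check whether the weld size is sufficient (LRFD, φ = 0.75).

E80XX → F_EXX = 80 ksi.
Total weld length L_w = 17 in. Treat welds as unit-width lines.
Polar moment about centroid: J = 2[d³/12 + d(b/2)²] = 2[8.5³/12 + 8.5×2.5²] = 208.6 in³.
Direct shear f_v = P/L_w = 17.7 / 17 = 1.041 kip/in (vertical).
Torsion M = P·e = 17.7 × 10.5 = 185.85 kip·in.
Critical point at (x, y) = (2.5, 4.25) from centroid. f_tx = M·y/J = 3.786 kip/in; f_ty = M·x/J = 2.227 kip/in.
Resultant f_max = √[f_tx² + (f_v + f_ty)²] = √[3.786² + (1.041 + 2.227)²] = 5.002 kip/in.
Capacity per unit length: φr_n = 0.75 × 0.6 × 80 × (0.707 × 0.5) = 12.73 kip/in.
5.002 ≤ 12.73 → adequate.

f_max ≈ 5 kip/in; adequate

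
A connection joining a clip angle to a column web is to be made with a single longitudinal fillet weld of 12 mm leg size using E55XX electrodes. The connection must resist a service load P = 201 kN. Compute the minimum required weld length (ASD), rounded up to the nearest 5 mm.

L = 145 mm

E55XX → F_EXX = 550 MPa.
Throat t_e = 0.707 × 12 = 8.484 mm.
r_n/Ω = (0.6 × 550 × 8.484) / 2.0 = 1400 N/mm = 1.4 kN/mm.
L_req = P / (r_n/Ω) = 201 / 1.4 = 143.6 mm total.
Round up → use L = 145 mm.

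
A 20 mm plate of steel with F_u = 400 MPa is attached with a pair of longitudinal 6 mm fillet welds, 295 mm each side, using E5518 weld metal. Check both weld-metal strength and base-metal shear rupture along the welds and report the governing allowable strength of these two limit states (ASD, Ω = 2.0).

R_n/Ω ≈ 413 kN (weld metal governs)

E55XX → F_EXX = 550 MPa.
t_e = 0.707 × 6 = 4.242 mm; L = 590 mm.
Weld metal: R_n/Ω = (1/2.0) × 0.6 × 550 × 4.242 × 590 × 10⁻³ = 413 kN.
Base metal (shear rupture): R_n/Ω = (1/2.0) × 0.6 × 400 × 20 × 590 × 10⁻³ = 1416 kN.
Governing: weld metal.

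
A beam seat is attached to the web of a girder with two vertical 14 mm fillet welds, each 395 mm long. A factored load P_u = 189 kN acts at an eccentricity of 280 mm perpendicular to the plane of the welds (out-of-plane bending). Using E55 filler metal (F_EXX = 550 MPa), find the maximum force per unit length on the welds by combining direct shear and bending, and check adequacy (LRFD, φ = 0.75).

f_max ≈ 1050 N/mm; adequate

L_w = 2 × 395 = 790 mm; section modulus (unit throat) S = 2 × L²/6 = 52010 mm².
Direct shear f_v = P/L_w = 189×10³/790 = 239.2 N/mm.
Moment M = P × e = 189×10³ × 280 = 52920000 N·mm; bending f_b = M/S = 1018 N/mm.
f_max = √(f_v² + f_b²) = √(239.2² + 1018²) = 1045 N/mm.
φr_n = 0.75 × 0.6 × 550 × (0.707 × 14) = 2450 N/mm → adequate.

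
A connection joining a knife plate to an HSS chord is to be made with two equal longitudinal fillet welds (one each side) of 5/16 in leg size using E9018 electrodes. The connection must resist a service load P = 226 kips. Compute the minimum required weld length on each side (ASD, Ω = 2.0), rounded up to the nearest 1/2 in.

E90XX → F_EXX = 90 ksi.
Throat t_e = 0.707 × 0.3125 = 0.2209 in.
r_n/Ω = (0.6 × 90 × 0.2209) / 2.0 = 5.965 kip/in.
L_req = P / (r_n/Ω) = 226 / 5.965 = 37.89 in total.
Per side: 37.89 / 2 = 18.94 in.
Round up → use L = 19 in on each side.

L = 19 in on each side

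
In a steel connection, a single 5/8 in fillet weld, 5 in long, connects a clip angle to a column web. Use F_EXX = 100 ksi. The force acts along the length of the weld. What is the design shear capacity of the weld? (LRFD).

φR_n ≈ 99.4 kip

Effective throat t_e = 0.707 × 0.625 = 0.4419 in.
Total length L = 5 in; A_we = 0.4419 × 5 = 2.209 in².
F_nw = 0.6 F_EXX = 0.6 × 100 = 60 ksi.
φR_n = 0.75 × 60 × 2.209 = 99.42 kip.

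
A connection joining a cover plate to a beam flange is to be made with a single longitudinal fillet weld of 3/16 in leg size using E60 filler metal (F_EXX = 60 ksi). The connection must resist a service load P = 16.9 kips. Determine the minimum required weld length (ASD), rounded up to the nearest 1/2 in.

Throat t_e = 0.707 × 0.1875 = 0.1326 in.
r_n/Ω = (0.6 × 60 × 0.1326) / 2.0 = 2.386 kip/in.
L_req = P / (r_n/Ω) = 16.9 / 2.386 = 7.083 in total.
Round up → use L = 7.5 in.

L = 7.5 in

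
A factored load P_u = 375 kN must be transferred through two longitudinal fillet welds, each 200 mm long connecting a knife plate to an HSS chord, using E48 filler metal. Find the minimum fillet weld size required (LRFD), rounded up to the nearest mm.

E48XX → F_EXX = 480 MPa.
Total weld length L = 400 mm.
Required throat t_e = P_u / (φ × 0.6 F_EXX × L) = 375 / (0.75 × 0.6 × 480 × 400 × 10⁻³) = 4.34 mm.
Required leg w = t_e / 0.707 = 6.139 mm → use 7 mm.

w = 7 mm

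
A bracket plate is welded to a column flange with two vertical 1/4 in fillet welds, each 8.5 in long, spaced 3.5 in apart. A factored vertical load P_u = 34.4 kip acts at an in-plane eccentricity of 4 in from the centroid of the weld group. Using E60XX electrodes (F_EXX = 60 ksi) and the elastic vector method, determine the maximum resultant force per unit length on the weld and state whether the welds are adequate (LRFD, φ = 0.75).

f_max ≈ 5.21 kip/in; NOT adequate

Total weld length L_w = 17 in. Treat welds as unit-width lines.
Polar moment about centroid: J = 2[d³/12 + d(b/2)²] = 2[8.5³/12 + 8.5×1.75²] = 154.4 in³.
Direct shear f_v = P/L_w = 34.4 / 17 = 2.024 kip/in (vertical).
Torsion M = P·e = 34.4 × 4 = 137.6 kip·in.
Critical point at (x, y) = (1.75, 4.25) from centroid. f_tx = M·y/J = 3.787 kip/in; f_ty = M·x/J = 1.559 kip/in.
Resultant f_max = √[f_tx² + (f_v + f_ty)²] = √[3.787² + (2.024 + 1.559)²] = 5.213 kip/in.
Capacity per unit length: φr_n = 0.75 × 0.6 × 60 × (0.707 × 0.25) = 4.772 kip/in.
5.213 > 4.772 → NOT adequate.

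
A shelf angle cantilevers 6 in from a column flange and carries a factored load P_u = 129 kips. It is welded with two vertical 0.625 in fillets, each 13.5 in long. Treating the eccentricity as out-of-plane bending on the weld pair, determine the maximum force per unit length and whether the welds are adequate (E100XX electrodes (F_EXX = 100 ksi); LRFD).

L_w = 2 × 13.5 = 27 in; section modulus (unit throat) S = 2 × L²/6 = 60.75 in².
Direct shear f_v = P/L_w = 129/27 = 4.778 kip/in.
Moment M = P × e = 129 × 6 = 774 kip·in; bending f_b = M/S = 12.74 kip/in.
f_max = √(f_v² + f_b²) = √(4.778² + 12.74²) = 13.61 kip/in.
φr_n = 0.75 × 0.6 × 100 × (0.707 × 0.625) = 19.88 kip/in → adequate.

f_max ≈ 13.6 kip/in; adequate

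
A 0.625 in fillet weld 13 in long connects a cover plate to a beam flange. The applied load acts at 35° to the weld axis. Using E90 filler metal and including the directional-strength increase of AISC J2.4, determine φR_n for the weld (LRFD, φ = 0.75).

E90XX → F_EXX = 90 ksi.
t_e = 0.707 × 0.625 = 0.4419 in; A_we = 0.4419 × 13 = 5.744 in².
Directional factor: 1.0 + 0.5 sin^1.5(35°) = 1.217.
F_nw = 0.6 × 90 × 1.217 = 65.73 ksi.
φR_n = 0.75 × 65.73 × 5.744 = 283.2 kips.

φR_n ≈ 283 kips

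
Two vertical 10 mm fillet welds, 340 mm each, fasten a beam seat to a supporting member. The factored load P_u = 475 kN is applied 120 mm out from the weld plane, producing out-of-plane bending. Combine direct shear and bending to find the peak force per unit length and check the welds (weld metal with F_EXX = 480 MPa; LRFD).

f_max ≈ 1640 N/mm; NOT adequate

L_w = 2 × 340 = 680 mm; section modulus (unit throat) S = 2 × L²/6 = 38530 mm².
Direct shear f_v = P/L_w = 475×10³/680 = 698.5 N/mm.
Moment M = P × e = 475×10³ × 120 = 57000000 N·mm; bending f_b = M/S = 1479 N/mm.
f_max = √(f_v² + f_b²) = √(698.5² + 1479²) = 1636 N/mm.
φr_n = 0.75 × 0.6 × 480 × (0.707 × 10) = 1527 N/mm → NOT adequate.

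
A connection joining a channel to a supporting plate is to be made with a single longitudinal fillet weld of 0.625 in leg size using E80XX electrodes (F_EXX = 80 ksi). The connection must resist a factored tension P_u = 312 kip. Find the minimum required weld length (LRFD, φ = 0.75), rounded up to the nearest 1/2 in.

L = 20 in

Throat t_e = 0.707 × 0.625 = 0.4419 in.
φr_n = 0.75 × 0.6 × 80 × 0.4419 = 15.91 kip/in.
L_req = P_u / φr_n = 312 / 15.91 = 19.61 in total.
Round up → use L = 20 in.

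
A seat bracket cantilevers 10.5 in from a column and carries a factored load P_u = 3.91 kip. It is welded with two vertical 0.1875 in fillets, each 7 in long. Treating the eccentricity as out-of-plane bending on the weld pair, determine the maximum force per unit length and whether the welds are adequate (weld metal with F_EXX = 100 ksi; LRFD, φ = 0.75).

L_w = 2 × 7 = 14 in; section modulus (unit throat) S = 2 × L²/6 = 16.33 in².
Direct shear f_v = P/L_w = 3.91/14 = 0.2793 kip/in.
Moment M = P × e = 3.91 × 10.5 = 41.055 kip·in; bending f_b = M/S = 2.514 kip/in.
f_max = √(f_v² + f_b²) = √(0.2793² + 2.514²) = 2.529 kip/in.
φr_n = 0.75 × 0.6 × 100 × (0.707 × 0.1875) = 5.965 kip/in → adequate.

f_max ≈ 2.53 kip/in; adequate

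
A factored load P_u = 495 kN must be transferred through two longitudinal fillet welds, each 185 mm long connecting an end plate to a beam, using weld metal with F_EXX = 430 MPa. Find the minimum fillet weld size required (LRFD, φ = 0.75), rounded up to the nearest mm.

w = 10 mm

Total weld length L = 370 mm.
Required throat t_e = P_u / (φ × 0.6 F_EXX × L) = 495 / (0.75 × 0.6 × 430 × 370 × 10⁻³) = 6.914 mm.
Required leg w = t_e / 0.707 = 9.779 mm → use 10 mm.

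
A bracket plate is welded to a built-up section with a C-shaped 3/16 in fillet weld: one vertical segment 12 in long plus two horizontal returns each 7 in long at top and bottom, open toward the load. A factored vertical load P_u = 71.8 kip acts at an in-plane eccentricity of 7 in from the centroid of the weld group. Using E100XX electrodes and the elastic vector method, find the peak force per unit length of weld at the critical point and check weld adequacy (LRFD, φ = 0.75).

E100XX → F_EXX = 100 ksi.
Total weld length L_w = 26 in. Treat welds as unit-width lines.
Centroid: x̄ = 2×7×3.5 / 26 = 1.885 in from the vertical weld.
Polar moment about centroid: J = I_x + I_y = [12³/12 + 2×7×6²] + [12×1.885² + 2(7³/12 + 7×1.615²)] = 784.3 in³.
Direct shear f_v = P/L_w = 71.8 / 26 = 2.762 kip/in (vertical).
Torsion M = P·e = 71.8 × 7 = 502.6 kip·in.
Critical point at (x, y) = (5.115, 6) from centroid. f_tx = M·y/J = 3.845 kip/in; f_ty = M·x/J = 3.278 kip/in.
Resultant f_max = √[f_tx² + (f_v + f_ty)²] = √[3.845² + (2.762 + 3.278)²] = 7.16 kip/in.
Capacity per unit length: φr_n = 0.75 × 0.6 × 100 × (0.707 × 0.1875) = 5.965 kip/in.
7.16 > 5.965 → NOT adequate.

f_max ≈ 7.16 kip/in; NOT adequate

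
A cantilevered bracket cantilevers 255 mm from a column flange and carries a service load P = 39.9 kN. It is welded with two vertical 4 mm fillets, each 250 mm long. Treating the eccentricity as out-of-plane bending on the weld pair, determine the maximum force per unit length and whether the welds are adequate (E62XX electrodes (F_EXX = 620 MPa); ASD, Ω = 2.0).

L_w = 2 × 250 = 500 mm; section modulus (unit throat) S = 2 × L²/6 = 20830 mm².
Direct shear f_v = P/L_w = 39.9×10³/500 = 79.8 N/mm.
Moment M = P × e = 39.9×10³ × 255 = 10174000 N·mm; bending f_b = M/S = 488.4 N/mm.
f_max = √(f_v² + f_b²) = √(79.8² + 488.4²) = 494.9 N/mm.
r_n/Ω = (1/2.0) × 0.6 × 620 × (0.707 × 4) = 526 N/mm → adequate.

f_max ≈ 495 N/mm; adequate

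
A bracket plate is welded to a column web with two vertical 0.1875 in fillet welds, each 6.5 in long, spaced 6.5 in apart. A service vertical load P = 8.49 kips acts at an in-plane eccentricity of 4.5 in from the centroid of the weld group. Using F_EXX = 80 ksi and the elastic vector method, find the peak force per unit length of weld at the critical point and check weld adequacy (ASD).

Total weld length L_w = 13 in. Treat welds as unit-width lines.
Polar moment about centroid: J = 2[d³/12 + d(b/2)²] = 2[6.5³/12 + 6.5×3.25²] = 183.1 in³.
Direct shear f_v = P/L_w = 8.49 / 13 = 0.6531 kip/in (vertical).
Torsion M = P·e = 8.49 × 4.5 = 38.205 kip·in.
Critical point at (x, y) = (3.25, 3.25) from centroid. f_tx = M·y/J = 0.6782 kip/in; f_ty = M·x/J = 0.6782 kip/in.
Resultant f_max = √[f_tx² + (f_v + f_ty)²] = √[0.6782² + (0.6531 + 0.6782)²] = 1.494 kip/in.
Capacity per unit length: r_n/Ω = (1/2.0) × 0.6 × 80 × (0.707 × 0.1875) = 3.181 kip/in.
1.494 ≤ 3.181 → adequate.

f_max ≈ 1.49 kip/in; adequate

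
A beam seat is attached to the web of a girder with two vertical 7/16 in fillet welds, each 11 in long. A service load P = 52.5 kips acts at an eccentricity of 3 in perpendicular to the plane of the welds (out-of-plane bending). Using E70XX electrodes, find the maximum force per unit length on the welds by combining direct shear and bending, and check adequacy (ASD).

E70XX → F_EXX = 70 ksi.
L_w = 2 × 11 = 22 in; section modulus (unit throat) S = 2 × L²/6 = 40.33 in².
Direct shear f_v = P/L_w = 52.5/22 = 2.386 kip/in.
Moment M = P × e = 52.5 × 3 = 157.5 kip·in; bending f_b = M/S = 3.905 kip/in.
f_max = √(f_v² + f_b²) = √(2.386² + 3.905²) = 4.576 kip/in.
r_n/Ω = (1/2.0) × 0.6 × 70 × (0.707 × 0.4375) = 6.496 kip/in → adequate.

f_max ≈ 4.58 kip/in; adequate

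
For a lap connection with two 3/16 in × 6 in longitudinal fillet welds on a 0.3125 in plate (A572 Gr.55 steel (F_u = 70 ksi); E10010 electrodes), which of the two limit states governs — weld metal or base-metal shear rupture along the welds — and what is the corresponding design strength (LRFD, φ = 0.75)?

E100XX → F_EXX = 100 ksi.
t_e = 0.707 × 0.1875 = 0.1326 in; L = 12 in.
Weld metal: φR_n = 0.75 × 0.6 × 100 × 0.1326 × 12 = 71.58 kip.
Base metal (shear rupture): φR_n = 0.75 × 0.6 × 70 × 0.3125 × 12 = 118.1 kip.
Governing: weld metal.

φR_n ≈ 71.6 kip (weld metal governs)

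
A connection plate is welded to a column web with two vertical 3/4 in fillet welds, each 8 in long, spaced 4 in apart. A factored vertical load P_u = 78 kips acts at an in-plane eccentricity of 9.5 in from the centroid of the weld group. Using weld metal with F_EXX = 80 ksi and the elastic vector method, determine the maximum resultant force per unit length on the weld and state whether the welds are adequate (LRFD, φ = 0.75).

f_max ≈ 24.8 kip/in; NOT adequate

Total weld length L_w = 16 in. Treat welds as unit-width lines.
Polar moment about centroid: J = 2[d³/12 + d(b/2)²] = 2[8³/12 + 8×2²] = 149.3 in³.
Direct shear f_v = P/L_w = 78 / 16 = 4.875 kip/in (vertical).
Torsion M = P·e = 78 × 9.5 = 741 kip·in.
Critical point at (x, y) = (2, 4) from centroid. f_tx = M·y/J = 19.85 kip/in; f_ty = M·x/J = 9.924 kip/in.
Resultant f_max = √[f_tx² + (f_v + f_ty)²] = √[19.85² + (4.875 + 9.924)²] = 24.76 kip/in.
Capacity per unit length: φr_n = 0.75 × 0.6 × 80 × (0.707 × 0.75) = 19.09 kip/in.
24.76 > 19.09 → NOT adequate.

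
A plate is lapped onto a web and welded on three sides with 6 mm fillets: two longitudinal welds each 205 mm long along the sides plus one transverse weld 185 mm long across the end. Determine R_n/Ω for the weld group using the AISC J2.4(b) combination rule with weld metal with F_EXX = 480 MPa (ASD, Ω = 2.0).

R_n/Ω ≈ 382 kN

t_e = 0.707 × 6 = 4.242 mm.
R_nwl = 0.6 × 480 × 4.242 × 410 × 10⁻³ = 500.9 kN (longitudinal, 2 welds).
R_nwt = 0.6 × 480 × 4.242 × 185 × 10⁻³ = 226 kN (transverse, base value).
(i) R_nwl + R_nwt = 726.9 kN; (ii) 0.85 R_nwl + 1.5 R_nwt = 764.8 kN.
R_n = max = 764.8 kN [governs: (ii)]; R_n/Ω = 382.4 kN.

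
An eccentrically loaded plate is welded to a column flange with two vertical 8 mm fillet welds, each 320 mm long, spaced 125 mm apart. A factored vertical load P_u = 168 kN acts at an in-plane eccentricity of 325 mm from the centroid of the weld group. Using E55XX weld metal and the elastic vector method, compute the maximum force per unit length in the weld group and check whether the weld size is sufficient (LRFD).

E55XX → F_EXX = 550 MPa.
Total weld length L_w = 640 mm. Treat welds as unit-width lines.
Polar moment about centroid: J = 2[d³/12 + d(b/2)²] = 2[320³/12 + 320×62.5²] = 7961000 mm³.
Direct shear f_v = P/L_w = 168×10³ / 640 = 262.5 N/mm (vertical).
Torsion M = P·e = 168×10³ × 325 = 54600000 N·mm.
Critical point at (x, y) = (62.5, 160) from centroid. f_tx = M·y/J = 1097 N/mm; f_ty = M·x/J = 428.6 N/mm.
Resultant f_max = √[f_tx² + (f_v + f_ty)²] = √[1097² + (262.5 + 428.6)²] = 1297 N/mm.
Capacity per unit length: φr_n = 0.75 × 0.6 × 550 × (0.707 × 8) = 1400 N/mm.
1297 ≤ 1400 → adequate.

f_max ≈ 1300 N/mm; adequate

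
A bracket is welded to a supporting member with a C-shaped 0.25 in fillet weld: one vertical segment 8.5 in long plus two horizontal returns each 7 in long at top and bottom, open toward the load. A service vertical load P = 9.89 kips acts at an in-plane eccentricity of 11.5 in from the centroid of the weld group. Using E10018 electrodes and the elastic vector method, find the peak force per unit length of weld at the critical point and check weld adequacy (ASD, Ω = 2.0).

f_max ≈ 2.07 kip/in; adequate

E100XX → F_EXX = 100 ksi.
Total weld length L_w = 22.5 in. Treat welds as unit-width lines.
Centroid: x̄ = 2×7×3.5 / 22.5 = 2.178 in from the vertical weld.
Polar moment about centroid: J = I_x + I_y = [8.5³/12 + 2×7×4.25²] + [8.5×2.178² + 2(7³/12 + 7×1.322²)] = 426 in³.
Direct shear f_v = P/L_w = 9.89 / 22.5 = 0.4396 kip/in (vertical).
Torsion M = P·e = 9.89 × 11.5 = 113.74 kip·in.
Critical point at (x, y) = (4.822, 4.25) from centroid. f_tx = M·y/J = 1.135 kip/in; f_ty = M·x/J = 1.287 kip/in.
Resultant f_max = √[f_tx² + (f_v + f_ty)²] = √[1.135² + (0.4396 + 1.287)²] = 2.066 kip/in.
Capacity per unit length: r_n/Ω = (1/2.0) × 0.6 × 100 × (0.707 × 0.25) = 5.302 kip/in.
2.066 ≤ 5.302 → adequate.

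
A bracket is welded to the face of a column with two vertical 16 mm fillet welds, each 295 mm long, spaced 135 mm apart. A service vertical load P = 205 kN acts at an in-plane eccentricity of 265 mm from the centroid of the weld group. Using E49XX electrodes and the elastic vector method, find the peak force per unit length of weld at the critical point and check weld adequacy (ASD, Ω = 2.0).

E49XX → F_EXX = 490 MPa.
Total weld length L_w = 590 mm. Treat welds as unit-width lines.
Polar moment about centroid: J = 2[d³/12 + d(b/2)²] = 2[295³/12 + 295×67.5²] = 6967000 mm³.
Direct shear f_v = P/L_w = 205×10³ / 590 = 347.5 N/mm (vertical).
Torsion M = P·e = 205×10³ × 265 = 54325000 N·mm.
Critical point at (x, y) = (67.5, 147.5) from centroid. f_tx = M·y/J = 1150 N/mm; f_ty = M·x/J = 526.3 N/mm.
Resultant f_max = √[f_tx² + (f_v + f_ty)²] = √[1150² + (347.5 + 526.3)²] = 1444 N/mm.
Capacity per unit length: r_n/Ω = (1/2.0) × 0.6 × 490 × (0.707 × 16) = 1663 N/mm.
1444 ≤ 1663 → adequate.

f_max ≈ 1440 N/mm; adequate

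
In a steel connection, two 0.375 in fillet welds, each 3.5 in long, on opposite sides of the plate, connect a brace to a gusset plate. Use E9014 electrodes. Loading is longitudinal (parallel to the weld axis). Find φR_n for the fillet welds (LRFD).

E90XX → F_EXX = 90 ksi.
Effective throat t_e = 0.707 × 0.375 = 0.2651 in.
Total length L = 7 in; A_we = 0.2651 × 7 = 1.856 in².
F_nw = 0.6 F_EXX = 0.6 × 90 = 54 ksi.
φR_n = 0.75 × 54 × 1.856 = 75.16 kips.

φR_n ≈ 75.2 kips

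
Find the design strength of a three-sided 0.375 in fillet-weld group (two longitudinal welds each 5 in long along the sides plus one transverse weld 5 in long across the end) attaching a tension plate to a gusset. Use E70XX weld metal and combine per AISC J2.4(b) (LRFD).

E70XX → F_EXX = 70 ksi.
t_e = 0.707 × 0.375 = 0.2651 in.
R_nwl = 0.6 × 70 × 0.2651 × 10 = 111.4 kip (longitudinal, 2 welds).
R_nwt = 0.6 × 70 × 0.2651 × 5 = 55.68 kip (transverse, base value).
(i) R_nwl + R_nwt = 167 kip; (ii) 0.85 R_nwl + 1.5 R_nwt = 178.2 kip.
R_n = max = 178.2 kip [governs: (ii)]; φR_n = 133.6 kip.

φR_n ≈ 134 kip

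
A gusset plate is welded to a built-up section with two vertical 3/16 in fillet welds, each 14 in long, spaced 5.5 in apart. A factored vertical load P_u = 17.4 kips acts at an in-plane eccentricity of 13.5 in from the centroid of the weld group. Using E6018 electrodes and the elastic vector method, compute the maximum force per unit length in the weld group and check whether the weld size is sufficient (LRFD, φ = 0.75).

f_max ≈ 2.93 kip/in; adequate

E60XX → F_EXX = 60 ksi.
Total weld length L_w = 28 in. Treat welds as unit-width lines.
Polar moment about centroid: J = 2[d³/12 + d(b/2)²] = 2[14³/12 + 14×2.75²] = 669.1 in³.
Direct shear f_v = P/L_w = 17.4 / 28 = 0.6214 kip/in (vertical).
Torsion M = P·e = 17.4 × 13.5 = 234.9 kip·in.
Critical point at (x, y) = (2.75, 7) from centroid. f_tx = M·y/J = 2.458 kip/in; f_ty = M·x/J = 0.9655 kip/in.
Resultant f_max = √[f_tx² + (f_v + f_ty)²] = √[2.458² + (0.6214 + 0.9655)²] = 2.925 kip/in.
Capacity per unit length: φr_n = 0.75 × 0.6 × 60 × (0.707 × 0.1875) = 3.579 kip/in.
2.925 ≤ 3.579 → adequate.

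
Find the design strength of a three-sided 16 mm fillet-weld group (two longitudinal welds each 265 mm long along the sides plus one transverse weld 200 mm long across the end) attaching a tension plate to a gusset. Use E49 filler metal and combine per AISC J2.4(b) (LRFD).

E49XX → F_EXX = 490 MPa.
t_e = 0.707 × 16 = 11.31 mm.
R_nwl = 0.6 × 490 × 11.31 × 530 × 10⁻³ = 1763 kN (longitudinal, 2 welds).
R_nwt = 0.6 × 490 × 11.31 × 200 × 10⁻³ = 665.1 kN (transverse, base value).
(i) R_nwl + R_nwt = 2428 kN; (ii) 0.85 R_nwl + 1.5 R_nwt = 2496 kN.
R_n = max = 2496 kN [governs: (ii)]; φR_n = 1872 kN.

φR_n ≈ 1870 kN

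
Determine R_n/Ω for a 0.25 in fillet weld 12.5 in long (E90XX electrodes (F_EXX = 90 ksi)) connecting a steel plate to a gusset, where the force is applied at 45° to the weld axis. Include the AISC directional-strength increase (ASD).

t_e = 0.707 × 0.25 = 0.1767 in; A_we = 0.1767 × 12.5 = 2.209 in².
Directional factor: 1.0 + 0.5 sin^1.5(45°) = 1.297.
F_nw = 0.6 × 90 × 1.297 = 70.05 ksi.
R_n/Ω = (70.05 × 2.209) / 2.0 = 77.39 kip.

R_n/Ω ≈ 77.4 kip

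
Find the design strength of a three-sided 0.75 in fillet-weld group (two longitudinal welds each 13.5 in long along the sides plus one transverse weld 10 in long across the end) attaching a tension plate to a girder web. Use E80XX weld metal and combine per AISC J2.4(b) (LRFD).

E80XX → F_EXX = 80 ksi.
t_e = 0.707 × 0.75 = 0.5302 in.
R_nwl = 0.6 × 80 × 0.5302 × 27 = 687.2 kip (longitudinal, 2 welds).
R_nwt = 0.6 × 80 × 0.5302 × 10 = 254.5 kip (transverse, base value).
(i) R_nwl + R_nwt = 941.7 kip; (ii) 0.85 R_nwl + 1.5 R_nwt = 965.9 kip.
R_n = max = 965.9 kip [governs: (ii)]; φR_n = 724.4 kip.

φR_n ≈ 724 kip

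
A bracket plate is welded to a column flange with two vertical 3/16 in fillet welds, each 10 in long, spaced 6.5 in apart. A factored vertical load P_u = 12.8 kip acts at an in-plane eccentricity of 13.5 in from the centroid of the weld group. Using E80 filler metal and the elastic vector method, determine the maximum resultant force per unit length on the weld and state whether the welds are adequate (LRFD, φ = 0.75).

E80XX → F_EXX = 80 ksi.
Total weld length L_w = 20 in. Treat welds as unit-width lines.
Polar moment about centroid: J = 2[d³/12 + d(b/2)²] = 2[10³/12 + 10×3.25²] = 377.9 in³.
Direct shear f_v = P/L_w = 12.8 / 20 = 0.64 kip/in (vertical).
Torsion M = P·e = 12.8 × 13.5 = 172.8 kip·in.
Critical point at (x, y) = (3.25, 5) from centroid. f_tx = M·y/J = 2.286 kip/in; f_ty = M·x/J = 1.486 kip/in.
Resultant f_max = √[f_tx² + (f_v + f_ty)²] = √[2.286² + (0.64 + 1.486)²] = 3.122 kip/in.
Capacity per unit length: φr_n = 0.75 × 0.6 × 80 × (0.707 × 0.1875) = 4.772 kip/in.
3.122 ≤ 4.772 → adequate.

f_max ≈ 3.12 kip/in; adequate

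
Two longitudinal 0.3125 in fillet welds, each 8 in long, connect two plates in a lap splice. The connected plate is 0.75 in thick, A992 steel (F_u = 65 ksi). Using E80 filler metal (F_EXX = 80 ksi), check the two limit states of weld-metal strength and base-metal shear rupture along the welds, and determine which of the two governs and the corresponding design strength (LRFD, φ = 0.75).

φR_n ≈ 127 kip (weld metal governs)

t_e = 0.707 × 0.3125 = 0.2209 in; L = 16 in.
Weld metal: φR_n = 0.75 × 0.6 × 80 × 0.2209 × 16 = 127.3 kip.
Base metal (shear rupture): φR_n = 0.75 × 0.6 × 65 × 0.75 × 16 = 351 kip.
Governing: weld metal.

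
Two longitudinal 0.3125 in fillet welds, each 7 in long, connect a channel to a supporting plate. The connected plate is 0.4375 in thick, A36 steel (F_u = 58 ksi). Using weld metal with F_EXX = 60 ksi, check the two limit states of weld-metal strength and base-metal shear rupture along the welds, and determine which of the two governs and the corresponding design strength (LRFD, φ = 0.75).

φR_n ≈ 83.5 kip (weld metal governs)

t_e = 0.707 × 0.3125 = 0.2209 in; L = 14 in.
Weld metal: φR_n = 0.75 × 0.6 × 60 × 0.2209 × 14 = 83.51 kip.
Base metal (shear rupture): φR_n = 0.75 × 0.6 × 58 × 0.4375 × 14 = 159.9 kip.
Governing: weld metal.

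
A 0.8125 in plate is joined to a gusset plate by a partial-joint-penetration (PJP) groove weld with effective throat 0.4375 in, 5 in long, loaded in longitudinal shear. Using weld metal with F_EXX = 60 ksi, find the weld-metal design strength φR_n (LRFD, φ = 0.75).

Effective throat (given) t_e = 0.4375 in.
A_we = 0.4375 × 5 = 2.188 in².
F_nw = 0.6 F_EXX = 36 ksi.
φR_n = 0.75 × 36 × 2.188 = 59.06 kips.

φR_n ≈ 59.1 kips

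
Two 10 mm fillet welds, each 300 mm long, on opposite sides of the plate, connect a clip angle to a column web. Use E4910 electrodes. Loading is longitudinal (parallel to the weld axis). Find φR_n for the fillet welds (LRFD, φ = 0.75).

E49XX → F_EXX = 490 MPa.
Effective throat t_e = 0.707 × 10 = 7.07 mm.
Total length L = 600 mm; A_we = 7.07 × 600 = 4242 mm².
F_nw = 0.6 F_EXX = 0.6 × 490 = 294 MPa.
φR_n = 0.75 × 294 × 4242 × 10⁻³ = 935.4 kN.

φR_n ≈ 935 kN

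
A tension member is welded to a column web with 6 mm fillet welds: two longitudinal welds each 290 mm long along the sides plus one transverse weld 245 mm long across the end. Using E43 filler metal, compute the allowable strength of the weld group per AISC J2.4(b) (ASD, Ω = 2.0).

E43XX → F_EXX = 430 MPa.
t_e = 0.707 × 6 = 4.242 mm.
R_nwl = 0.6 × 430 × 4.242 × 580 × 10⁻³ = 634.8 kN (longitudinal, 2 welds).
R_nwt = 0.6 × 430 × 4.242 × 245 × 10⁻³ = 268.1 kN (transverse, base value).
(i) R_nwl + R_nwt = 902.9 kN; (ii) 0.85 R_nwl + 1.5 R_nwt = 941.8 kN.
R_n = max = 941.8 kN [governs: (ii)]; R_n/Ω = 470.9 kN.

R_n/Ω ≈ 471 kN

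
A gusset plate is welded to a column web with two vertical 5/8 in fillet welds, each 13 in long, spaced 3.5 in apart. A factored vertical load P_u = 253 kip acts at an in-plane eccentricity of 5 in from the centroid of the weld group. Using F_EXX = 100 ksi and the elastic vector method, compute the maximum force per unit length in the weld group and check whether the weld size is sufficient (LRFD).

Total weld length L_w = 26 in. Treat welds as unit-width lines.
Polar moment about centroid: J = 2[d³/12 + d(b/2)²] = 2[13³/12 + 13×1.75²] = 445.8 in³.
Direct shear f_v = P/L_w = 253 / 26 = 9.731 kip/in (vertical).
Torsion M = P·e = 253 × 5 = 1265 kip·in.
Critical point at (x, y) = (1.75, 6.5) from centroid. f_tx = M·y/J = 18.44 kip/in; f_ty = M·x/J = 4.966 kip/in.
Resultant f_max = √[f_tx² + (f_v + f_ty)²] = √[18.44² + (9.731 + 4.966)²] = 23.58 kip/in.
Capacity per unit length: φr_n = 0.75 × 0.6 × 100 × (0.707 × 0.625) = 19.88 kip/in.
23.58 > 19.88 → NOT adequate.

f_max ≈ 23.6 kip/in; NOT adequate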